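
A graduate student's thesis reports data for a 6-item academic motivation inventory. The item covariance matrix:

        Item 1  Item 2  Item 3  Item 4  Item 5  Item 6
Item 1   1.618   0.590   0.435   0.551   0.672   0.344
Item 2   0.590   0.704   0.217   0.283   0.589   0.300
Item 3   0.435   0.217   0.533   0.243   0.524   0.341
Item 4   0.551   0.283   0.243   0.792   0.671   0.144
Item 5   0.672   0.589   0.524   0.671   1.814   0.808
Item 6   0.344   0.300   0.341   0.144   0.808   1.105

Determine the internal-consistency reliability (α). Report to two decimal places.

α = 0.81

Σσᵢ² = 1.618 + 0.704 + 0.533 + 0.792 + 1.814 + 1.105 = 6.566
Sum of the distinct covariances = 6.712
Var(T) = 6.566 + 2 × 6.712 = 19.990
α = (k/(k−1))·(1 − Σσᵢ²/Var(T)) = (6/5)·(1 − 6.566/19.990) = 0.81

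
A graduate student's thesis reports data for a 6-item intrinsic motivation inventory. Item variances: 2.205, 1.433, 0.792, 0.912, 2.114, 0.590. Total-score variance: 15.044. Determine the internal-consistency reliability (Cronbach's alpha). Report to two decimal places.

Cronbach's alpha = 0.56

Σσ²ᵢ = 2.205 + 1.433 + 0.792 + 0.912 + 2.114 + 0.590 = 8.046
α = (k/(k−1))·(1 − Σσ²ᵢ/Var(T)) = (6/5)·(1 − 8.046/15.044) = 0.56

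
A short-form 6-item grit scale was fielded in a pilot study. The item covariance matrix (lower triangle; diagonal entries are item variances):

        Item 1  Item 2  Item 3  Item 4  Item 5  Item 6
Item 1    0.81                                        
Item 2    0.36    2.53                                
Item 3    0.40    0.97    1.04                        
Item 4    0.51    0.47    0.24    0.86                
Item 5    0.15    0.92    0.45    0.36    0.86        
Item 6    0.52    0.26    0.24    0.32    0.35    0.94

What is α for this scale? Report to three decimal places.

Σσᵢ² = 0.81 + 2.53 + 1.04 + 0.86 + 0.86 + 0.94 = 7.04
Σ_{i<j} σ_ij = 6.52
total variance = 7.04 + 2 × 6.52 = 20.08
α = (k/(k−1))·(1 − Σσᵢ²/total variance) = (6/5)·(1 − 7.04/20.08) = 0.779

α = 0.779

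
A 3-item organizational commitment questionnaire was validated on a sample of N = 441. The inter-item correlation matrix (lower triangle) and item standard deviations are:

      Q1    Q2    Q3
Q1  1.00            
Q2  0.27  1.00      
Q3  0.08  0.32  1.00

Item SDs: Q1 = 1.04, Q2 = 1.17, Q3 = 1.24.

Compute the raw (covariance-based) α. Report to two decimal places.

α = 0.47

Σσ²ᵢ = 1.04² + 1.17² + 1.24² = 3.9881
Covariances σ_ij = r_ij · s_i · s_j:
  σ(Q1,Q2) = 0.27 × 1.04 × 1.17 = 0.3285
  σ(Q1,Q3) = 0.08 × 1.04 × 1.24 = 0.1032
  σ(Q2,Q3) = 0.32 × 1.17 × 1.24 = 0.4643
σ²_T = Σσ²ᵢ + 2·Σσ_ij = 3.9881 + 2 × 0.8960 = 5.7801
α = (3/2)·(1 − 3.9881/5.7801) = 0.47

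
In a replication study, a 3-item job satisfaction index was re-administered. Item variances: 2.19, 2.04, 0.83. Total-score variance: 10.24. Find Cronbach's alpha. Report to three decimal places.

Cronbach's alpha = 0.759

sum of item variances = 2.19 + 2.04 + 0.83 = 5.06
α = (k/(k−1))·(1 − sum of item variances/Var(T)) = (3/2)·(1 − 5.06/10.24) = 0.759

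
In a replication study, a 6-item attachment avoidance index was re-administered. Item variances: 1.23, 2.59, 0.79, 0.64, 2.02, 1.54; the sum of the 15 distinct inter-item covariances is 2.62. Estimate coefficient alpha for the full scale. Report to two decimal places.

α = 0.45

ΣVar(i) = 1.23 + 2.59 + 0.79 + 0.64 + 2.02 + 1.54 = 8.81
Sum of distinct covariances = 2.62
total variance = ΣVar(i) + 2·Σcov = 8.81 + 2 × 2.62 = 14.05
α = (6/5)·(1 − 8.81/14.05) = 0.45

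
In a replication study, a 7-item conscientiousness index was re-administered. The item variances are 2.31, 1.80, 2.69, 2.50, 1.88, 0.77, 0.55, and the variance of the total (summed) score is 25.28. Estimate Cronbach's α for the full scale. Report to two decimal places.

α = 0.59

Σσᵢ² = 2.31 + 1.80 + 2.69 + 2.50 + 1.88 + 0.77 + 0.55 = 12.50
α = (k/(k−1))·(1 − Σσᵢ²/σ²_total) = (7/6)·(1 − 12.50/25.28) = 0.59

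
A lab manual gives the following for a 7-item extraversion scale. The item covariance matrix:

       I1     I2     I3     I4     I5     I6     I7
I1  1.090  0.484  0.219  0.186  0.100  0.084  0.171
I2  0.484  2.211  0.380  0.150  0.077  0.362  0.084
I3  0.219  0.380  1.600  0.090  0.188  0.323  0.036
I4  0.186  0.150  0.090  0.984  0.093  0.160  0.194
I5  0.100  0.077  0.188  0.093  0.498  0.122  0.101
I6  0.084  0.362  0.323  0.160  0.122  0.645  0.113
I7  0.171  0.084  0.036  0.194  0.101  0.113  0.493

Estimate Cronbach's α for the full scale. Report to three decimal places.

Cronbach's α = 0.580

Σσᵢ² = 1.090 + 2.211 + 1.600 + 0.984 + 0.498 + 0.645 + 0.493 = 7.521
Sum of off-diagonal covariances = 3.717
σ²_T = 7.521 + 2 × 3.717 = 14.955
α = (k/(k−1))·(1 − Σσᵢ²/σ²_T) = (7/6)·(1 − 7.521/14.955) = 0.580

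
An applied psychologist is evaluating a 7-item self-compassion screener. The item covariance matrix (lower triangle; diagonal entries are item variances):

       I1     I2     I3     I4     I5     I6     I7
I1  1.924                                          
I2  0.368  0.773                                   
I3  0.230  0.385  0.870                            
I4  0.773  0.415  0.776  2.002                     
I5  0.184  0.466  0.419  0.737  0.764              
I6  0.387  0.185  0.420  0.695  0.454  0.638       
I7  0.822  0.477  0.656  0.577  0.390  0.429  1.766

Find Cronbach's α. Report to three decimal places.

Σσᵢ² = 1.924 + 0.773 + 0.870 + 2.002 + 0.764 + 0.638 + 1.766 = 8.737
Sum of the distinct covariances = 10.245
σ²_T = 8.737 + 2 × 10.245 = 29.227
α = (k/(k−1))·(1 − Σσᵢ²/σ²_T) = (7/6)·(1 − 8.737/29.227) = 0.818

Cronbach's α = 0.818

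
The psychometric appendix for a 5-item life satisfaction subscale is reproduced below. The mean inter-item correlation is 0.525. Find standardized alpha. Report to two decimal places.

α = 0.85

Standardized α = k·r̄ / (1 + (k−1)·r̄) = 5 × 0.525 / (1 + 4 × 0.525)
  = 2.6250 / 3.1000 = 0.85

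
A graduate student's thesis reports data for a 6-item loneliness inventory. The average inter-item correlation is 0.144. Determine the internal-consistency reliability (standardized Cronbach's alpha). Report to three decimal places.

standardized Cronbach's alpha = 0.502

Standardized α = k·r̄ / (1 + (k−1)·r̄) = 6 × 0.144 / (1 + 5 × 0.144)
  = 0.8640 / 1.7200 = 0.502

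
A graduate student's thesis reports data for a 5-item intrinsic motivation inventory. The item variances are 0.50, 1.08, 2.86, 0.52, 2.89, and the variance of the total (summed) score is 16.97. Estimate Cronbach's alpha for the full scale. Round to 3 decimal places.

α = 0.672

sum of item variances = 0.50 + 1.08 + 2.86 + 0.52 + 2.89 = 7.85
α = (k/(k−1))·(1 − sum of item variances/Var(T)) = (5/4)·(1 − 7.85/16.97) = 0.672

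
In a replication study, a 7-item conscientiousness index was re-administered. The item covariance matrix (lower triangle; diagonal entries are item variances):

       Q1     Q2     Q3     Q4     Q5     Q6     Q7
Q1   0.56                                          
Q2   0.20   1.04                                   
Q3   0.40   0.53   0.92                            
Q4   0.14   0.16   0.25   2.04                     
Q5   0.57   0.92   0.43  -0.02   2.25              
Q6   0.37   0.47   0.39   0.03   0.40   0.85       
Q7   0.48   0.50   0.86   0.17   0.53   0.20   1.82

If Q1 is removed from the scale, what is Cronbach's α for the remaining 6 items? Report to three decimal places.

Remaining items: Q2, Q3, Q4, Q5, Q6, Q7 (k = 6).
Σσ²ᵢ = 1.04 + 0.92 + 2.04 + 2.25 + 0.85 + 1.82 = 8.92
σ²_total = 8.92 + 2 × 5.82 = 20.56
α (item deleted) = (6/5)·(1 − 8.92/20.56) = 0.679

Cronbach's α = 0.679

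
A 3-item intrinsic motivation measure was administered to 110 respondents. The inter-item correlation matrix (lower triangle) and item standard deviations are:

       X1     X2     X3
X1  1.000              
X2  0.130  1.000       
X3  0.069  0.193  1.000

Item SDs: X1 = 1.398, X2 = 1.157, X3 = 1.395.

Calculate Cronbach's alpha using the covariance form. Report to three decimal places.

Σσ²ᵢ = 1.398² + 1.157² + 1.395² = 5.2391
Covariances σ_ij = r_ij · s_i · s_j:
  σ(X1,X2) = 0.130 × 1.398 × 1.157 = 0.2103
  σ(X1,X3) = 0.069 × 1.398 × 1.395 = 0.1346
  σ(X2,X3) = 0.193 × 1.157 × 1.395 = 0.3115
σ²_T = Σσ²ᵢ + 2·Σσ_ij = 5.2391 + 2 × 0.6564 = 6.5519
α = (3/2)·(1 − 5.2391/6.5519) = 0.301

α = 0.301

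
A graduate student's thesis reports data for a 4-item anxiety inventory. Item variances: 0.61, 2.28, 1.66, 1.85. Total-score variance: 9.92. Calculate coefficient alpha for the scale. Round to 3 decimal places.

α = 0.473

ΣVar(i) = 0.61 + 2.28 + 1.66 + 1.85 = 6.40
α = (k/(k−1))·(1 − ΣVar(i)/σ²_T) = (4/3)·(1 − 6.40/9.92) = 0.473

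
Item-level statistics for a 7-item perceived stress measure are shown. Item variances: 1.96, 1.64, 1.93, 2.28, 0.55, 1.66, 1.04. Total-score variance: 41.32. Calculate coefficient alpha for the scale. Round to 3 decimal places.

Σσᵢ² = 1.96 + 1.64 + 1.93 + 2.28 + 0.55 + 1.66 + 1.04 = 11.06
α = (k/(k−1))·(1 − Σσᵢ²/total variance) = (7/6)·(1 − 11.06/41.32) = 0.854

coefficient alpha = 0.854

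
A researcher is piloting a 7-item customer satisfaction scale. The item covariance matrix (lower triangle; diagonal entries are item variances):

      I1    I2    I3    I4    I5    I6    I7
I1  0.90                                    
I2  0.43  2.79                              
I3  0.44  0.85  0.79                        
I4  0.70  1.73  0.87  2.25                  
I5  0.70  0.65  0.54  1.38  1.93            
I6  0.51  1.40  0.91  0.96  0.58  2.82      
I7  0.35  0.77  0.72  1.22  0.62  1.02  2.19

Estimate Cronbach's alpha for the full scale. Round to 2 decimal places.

Cronbach's alpha = 0.84

Σσ²ᵢ = 0.90 + 2.79 + 0.79 + 2.25 + 1.93 + 2.82 + 2.19 = 13.67
Σ_{i<j} σ_ij = 17.35
σ²_total = 13.67 + 2 × 17.35 = 48.37
α = (k/(k−1))·(1 − Σσ²ᵢ/σ²_total) = (7/6)·(1 − 13.67/48.37) = 0.84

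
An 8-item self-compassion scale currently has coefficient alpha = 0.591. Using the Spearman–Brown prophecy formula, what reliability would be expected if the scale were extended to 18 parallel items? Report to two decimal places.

Length factor m = 18/8 = 2.2500
α' = m·α / (1 + (m−1)·α)
   = 18/8 × 0.591 / (1 + (18/8 − 1) × 0.591)
   = 1.3297 / 1.7388 = 0.76

predicted reliability = 0.76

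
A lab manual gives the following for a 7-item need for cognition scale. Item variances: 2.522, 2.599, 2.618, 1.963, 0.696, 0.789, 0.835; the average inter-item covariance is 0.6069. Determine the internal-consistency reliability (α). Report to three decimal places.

α = 0.793

Σσ²ᵢ = 2.522 + 2.599 + 2.618 + 1.963 + 0.696 + 0.789 + 0.835 = 12.022
Sum of the 21 distinct covariances = 21 × 0.6069 = 12.7449
σ²_total = Σσ²ᵢ + 2·Σcov = 12.022 + 2 × 12.7449 = 37.5118
α = (7/6)·(1 − 12.022/37.5118) = 0.793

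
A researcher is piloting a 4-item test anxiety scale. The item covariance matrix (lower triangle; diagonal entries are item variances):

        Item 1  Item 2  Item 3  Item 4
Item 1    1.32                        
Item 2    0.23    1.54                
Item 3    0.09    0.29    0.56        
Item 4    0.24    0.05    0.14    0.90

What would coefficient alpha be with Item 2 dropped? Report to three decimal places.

Remaining items: Item 1, Item 3, Item 4 (k = 3).
Σσᵢ² = 1.32 + 0.56 + 0.90 = 2.78
total variance = 2.78 + 2 × 0.47 = 3.72
α (item deleted) = (3/2)·(1 − 2.78/3.72) = 0.379

coefficient alpha = 0.379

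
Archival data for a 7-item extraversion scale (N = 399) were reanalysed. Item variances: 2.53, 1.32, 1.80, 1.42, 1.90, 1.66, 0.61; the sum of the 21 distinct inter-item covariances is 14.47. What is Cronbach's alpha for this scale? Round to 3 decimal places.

ΣVar(i) = 2.53 + 1.32 + 1.80 + 1.42 + 1.90 + 1.66 + 0.61 = 11.24
Sum of distinct covariances = 14.47
σ²_T = ΣVar(i) + 2·Σcov = 11.24 + 2 × 14.47 = 40.18
α = (7/6)·(1 − 11.24/40.18) = 0.840

α = 0.840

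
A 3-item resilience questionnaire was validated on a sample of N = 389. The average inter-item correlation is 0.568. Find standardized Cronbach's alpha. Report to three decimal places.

standardized Cronbach's alpha = 0.798

Standardized α = k·r̄ / (1 + (k−1)·r̄) = 3 × 0.568 / (1 + 2 × 0.568)
  = 1.7040 / 2.1360 = 0.798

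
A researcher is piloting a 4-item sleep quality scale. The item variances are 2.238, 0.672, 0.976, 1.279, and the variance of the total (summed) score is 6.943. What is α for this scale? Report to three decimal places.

α = 0.341

Σσ²ᵢ = 2.238 + 0.672 + 0.976 + 1.279 = 5.165
α = (k/(k−1))·(1 − Σσ²ᵢ/total variance) = (4/3)·(1 − 5.165/6.943) = 0.341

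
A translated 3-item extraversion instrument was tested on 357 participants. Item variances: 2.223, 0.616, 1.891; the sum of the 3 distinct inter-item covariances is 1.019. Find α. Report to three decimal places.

α = 0.452

Σσᵢ² = 2.223 + 0.616 + 1.891 = 4.730
Sum of distinct covariances = 1.019
σ²_T = Σσᵢ² + 2·Σcov = 4.730 + 2 × 1.019 = 6.768
α = (3/2)·(1 − 4.730/6.768) = 0.452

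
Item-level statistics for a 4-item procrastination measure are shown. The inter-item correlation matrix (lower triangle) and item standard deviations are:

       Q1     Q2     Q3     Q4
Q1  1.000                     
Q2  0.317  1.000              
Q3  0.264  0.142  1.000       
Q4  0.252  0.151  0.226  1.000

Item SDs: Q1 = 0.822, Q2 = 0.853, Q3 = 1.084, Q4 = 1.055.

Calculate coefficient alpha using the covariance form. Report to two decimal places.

coefficient alpha = 0.53

Σσ²ᵢ = 0.822² + 0.853² + 1.084² + 1.055² = 3.6914
Covariances σ_ij = r_ij · s_i · s_j:
  σ(Q1,Q2) = 0.317 × 0.822 × 0.853 = 0.2223
  σ(Q1,Q3) = 0.264 × 0.822 × 1.084 = 0.2352
  σ(Q1,Q4) = 0.252 × 0.822 × 1.055 = 0.2185
  σ(Q2,Q3) = 0.142 × 0.853 × 1.084 = 0.1313
  σ(Q2,Q4) = 0.151 × 0.853 × 1.055 = 0.1359
  σ(Q3,Q4) = 0.226 × 1.084 × 1.055 = 0.2585
σ²_T = Σσ²ᵢ + 2·Σσ_ij = 3.6914 + 2 × 1.2017 = 6.0948
α = (4/3)·(1 − 3.6914/6.0948) = 0.53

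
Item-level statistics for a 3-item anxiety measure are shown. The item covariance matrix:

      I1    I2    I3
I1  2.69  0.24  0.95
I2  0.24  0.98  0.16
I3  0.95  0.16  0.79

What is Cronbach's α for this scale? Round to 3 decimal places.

α = 0.566

Σσ²ᵢ = 2.69 + 0.98 + 0.79 = 4.46
Sum of off-diagonal covariances = 1.35
Var(T) = 4.46 + 2 × 1.35 = 7.16
α = (k/(k−1))·(1 − Σσ²ᵢ/Var(T)) = (3/2)·(1 − 4.46/7.16) = 0.566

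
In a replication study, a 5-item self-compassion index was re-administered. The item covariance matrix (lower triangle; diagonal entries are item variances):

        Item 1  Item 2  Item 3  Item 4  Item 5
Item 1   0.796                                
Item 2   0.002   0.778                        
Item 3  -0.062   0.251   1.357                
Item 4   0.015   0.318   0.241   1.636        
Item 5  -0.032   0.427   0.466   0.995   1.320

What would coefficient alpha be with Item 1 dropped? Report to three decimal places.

Remaining items: Item 2, Item 3, Item 4, Item 5 (k = 4).
Σσ²ᵢ = 0.778 + 1.357 + 1.636 + 1.320 = 5.091
σ²_T = 5.091 + 2 × 2.698 = 10.487
α (item deleted) = (4/3)·(1 − 5.091/10.487) = 0.686

coefficient alpha = 0.686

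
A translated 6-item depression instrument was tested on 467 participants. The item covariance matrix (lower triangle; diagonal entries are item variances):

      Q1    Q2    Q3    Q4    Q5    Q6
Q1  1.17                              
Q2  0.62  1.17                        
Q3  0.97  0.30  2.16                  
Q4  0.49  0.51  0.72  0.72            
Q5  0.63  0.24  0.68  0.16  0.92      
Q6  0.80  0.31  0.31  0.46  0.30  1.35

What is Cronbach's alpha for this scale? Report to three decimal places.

α = 0.800

ΣVar(i) = 1.17 + 1.17 + 2.16 + 0.72 + 0.92 + 1.35 = 7.49
Sum of off-diagonal covariances = 7.50
σ²_T = 7.49 + 2 × 7.50 = 22.49
α = (k/(k−1))·(1 − ΣVar(i)/σ²_T) = (6/5)·(1 − 7.49/22.49) = 0.800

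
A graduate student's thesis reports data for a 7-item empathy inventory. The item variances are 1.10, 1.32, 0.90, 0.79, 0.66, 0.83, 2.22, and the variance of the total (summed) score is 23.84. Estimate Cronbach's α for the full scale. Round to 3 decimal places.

α = 0.784

ΣVar(i) = 1.10 + 1.32 + 0.90 + 0.79 + 0.66 + 0.83 + 2.22 = 7.82
α = (k/(k−1))·(1 − ΣVar(i)/σ²_T) = (7/6)·(1 − 7.82/23.84) = 0.784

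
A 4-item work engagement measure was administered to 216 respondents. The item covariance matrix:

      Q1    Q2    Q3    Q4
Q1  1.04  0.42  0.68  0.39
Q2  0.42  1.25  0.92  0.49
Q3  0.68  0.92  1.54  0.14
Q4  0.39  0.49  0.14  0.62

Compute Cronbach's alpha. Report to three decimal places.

Cronbach's alpha = 0.770

Σσᵢ² = 1.04 + 1.25 + 1.54 + 0.62 = 4.45
Sum of off-diagonal covariances = 3.04
σ²_T = 4.45 + 2 × 3.04 = 10.53
α = (k/(k−1))·(1 − Σσᵢ²/σ²_T) = (4/3)·(1 − 4.45/10.53) = 0.770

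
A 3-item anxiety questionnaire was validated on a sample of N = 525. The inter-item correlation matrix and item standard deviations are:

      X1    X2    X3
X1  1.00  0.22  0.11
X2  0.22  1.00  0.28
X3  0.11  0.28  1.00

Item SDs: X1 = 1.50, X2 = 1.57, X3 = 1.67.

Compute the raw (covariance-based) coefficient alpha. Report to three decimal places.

α = 0.434

Σσ²ᵢ = 1.50² + 1.57² + 1.67² = 7.5038
Covariances σ_ij = r_ij · s_i · s_j:
  σ(X1,X2) = 0.22 × 1.50 × 1.57 = 0.5181
  σ(X1,X3) = 0.11 × 1.50 × 1.67 = 0.2756
  σ(X2,X3) = 0.28 × 1.57 × 1.67 = 0.7341
σ²_T = Σσ²ᵢ + 2·Σσ_ij = 7.5038 + 2 × 1.5278 = 10.5594
α = (3/2)·(1 − 7.5038/10.5594) = 0.434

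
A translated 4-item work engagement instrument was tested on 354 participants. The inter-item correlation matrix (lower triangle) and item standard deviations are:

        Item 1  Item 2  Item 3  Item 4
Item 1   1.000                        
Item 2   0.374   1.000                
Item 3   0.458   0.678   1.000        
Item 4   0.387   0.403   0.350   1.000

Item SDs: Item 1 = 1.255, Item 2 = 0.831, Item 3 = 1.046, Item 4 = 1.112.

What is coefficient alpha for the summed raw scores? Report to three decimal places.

coefficient alpha = 0.744

Σσ²ᵢ = 1.255² + 0.831² + 1.046² + 1.112² = 4.5962
Covariances σ_ij = r_ij · s_i · s_j:
  σ(Item 1,Item 2) = 0.374 × 1.255 × 0.831 = 0.3900
  σ(Item 1,Item 3) = 0.458 × 1.255 × 1.046 = 0.6012
  σ(Item 1,Item 4) = 0.387 × 1.255 × 1.112 = 0.5401
  σ(Item 2,Item 3) = 0.678 × 0.831 × 1.046 = 0.5893
  σ(Item 2,Item 4) = 0.403 × 0.831 × 1.112 = 0.3724
  σ(Item 3,Item 4) = 0.350 × 1.046 × 1.112 = 0.4071
σ²_T = Σσ²ᵢ + 2·Σσ_ij = 4.5962 + 2 × 2.9001 = 10.3964
α = (4/3)·(1 − 4.5962/10.3964) = 0.744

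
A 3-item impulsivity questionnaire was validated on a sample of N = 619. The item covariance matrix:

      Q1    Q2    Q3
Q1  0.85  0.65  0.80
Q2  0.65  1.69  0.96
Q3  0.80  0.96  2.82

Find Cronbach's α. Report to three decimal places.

Σσᵢ² = 0.85 + 1.69 + 2.82 = 5.36
Sum of off-diagonal covariances = 2.41
Var(T) = 5.36 + 2 × 2.41 = 10.18
α = (k/(k−1))·(1 − Σσᵢ²/Var(T)) = (3/2)·(1 − 5.36/10.18) = 0.710

Cronbach's α = 0.710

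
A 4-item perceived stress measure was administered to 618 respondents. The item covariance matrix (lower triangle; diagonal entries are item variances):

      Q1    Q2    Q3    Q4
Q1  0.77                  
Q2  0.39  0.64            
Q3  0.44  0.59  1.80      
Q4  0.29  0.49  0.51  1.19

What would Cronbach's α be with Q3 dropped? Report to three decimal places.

Cronbach's α = 0.711

Remaining items: Q1, Q2, Q4 (k = 3).
Σσ²ᵢ = 0.77 + 0.64 + 1.19 = 2.60
Var(T) = 2.60 + 2 × 1.17 = 4.94
α (item deleted) = (3/2)·(1 − 2.60/4.94) = 0.711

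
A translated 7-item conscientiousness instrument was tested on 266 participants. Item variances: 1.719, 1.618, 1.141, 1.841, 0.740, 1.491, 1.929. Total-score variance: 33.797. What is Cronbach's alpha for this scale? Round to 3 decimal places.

ΣVar(i) = 1.719 + 1.618 + 1.141 + 1.841 + 0.740 + 1.491 + 1.929 = 10.479
α = (k/(k−1))·(1 − ΣVar(i)/σ²_total) = (7/6)·(1 − 10.479/33.797) = 0.805

α = 0.805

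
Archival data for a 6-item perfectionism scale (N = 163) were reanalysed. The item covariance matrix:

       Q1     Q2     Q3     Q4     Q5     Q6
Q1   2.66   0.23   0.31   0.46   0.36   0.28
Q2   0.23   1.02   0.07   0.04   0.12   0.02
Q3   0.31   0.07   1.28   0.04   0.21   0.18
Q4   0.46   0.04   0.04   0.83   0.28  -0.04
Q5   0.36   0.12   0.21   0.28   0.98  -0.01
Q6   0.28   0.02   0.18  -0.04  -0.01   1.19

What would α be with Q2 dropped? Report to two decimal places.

α = 0.47

Remaining items: Q1, Q3, Q4, Q5, Q6 (k = 5).
Σσᵢ² = 2.66 + 1.28 + 0.83 + 0.98 + 1.19 = 6.94
total variance = 6.94 + 2 × 2.07 = 11.08
α (item deleted) = (5/4)·(1 − 6.94/11.08) = 0.47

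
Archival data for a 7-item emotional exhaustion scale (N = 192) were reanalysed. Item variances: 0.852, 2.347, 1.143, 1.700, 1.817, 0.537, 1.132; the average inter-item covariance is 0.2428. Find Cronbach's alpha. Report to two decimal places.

ΣVar(i) = 0.852 + 2.347 + 1.143 + 1.700 + 1.817 + 0.537 + 1.132 = 9.528
Sum of the 21 distinct covariances = 21 × 0.2428 = 5.0988
Var(T) = ΣVar(i) + 2·Σcov = 9.528 + 2 × 5.0988 = 19.7256
α = (7/6)·(1 − 9.528/19.7256) = 0.60

Cronbach's alpha = 0.60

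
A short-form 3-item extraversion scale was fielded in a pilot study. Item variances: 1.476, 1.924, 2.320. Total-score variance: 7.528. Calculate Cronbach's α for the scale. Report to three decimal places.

Σσ²ᵢ = 1.476 + 1.924 + 2.320 = 5.720
α = (k/(k−1))·(1 − Σσ²ᵢ/total variance) = (3/2)·(1 − 5.720/7.528) = 0.360

Cronbach's α = 0.360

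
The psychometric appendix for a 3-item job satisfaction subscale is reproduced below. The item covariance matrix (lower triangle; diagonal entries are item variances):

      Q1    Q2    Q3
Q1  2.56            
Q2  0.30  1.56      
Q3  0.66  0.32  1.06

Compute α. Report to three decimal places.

Σσ²ᵢ = 2.56 + 1.56 + 1.06 = 5.18
Σ_{i<j} σ_ij = 1.28
Var(T) = 5.18 + 2 × 1.28 = 7.74
α = (k/(k−1))·(1 − Σσ²ᵢ/Var(T)) = (3/2)·(1 − 5.18/7.74) = 0.496

α = 0.496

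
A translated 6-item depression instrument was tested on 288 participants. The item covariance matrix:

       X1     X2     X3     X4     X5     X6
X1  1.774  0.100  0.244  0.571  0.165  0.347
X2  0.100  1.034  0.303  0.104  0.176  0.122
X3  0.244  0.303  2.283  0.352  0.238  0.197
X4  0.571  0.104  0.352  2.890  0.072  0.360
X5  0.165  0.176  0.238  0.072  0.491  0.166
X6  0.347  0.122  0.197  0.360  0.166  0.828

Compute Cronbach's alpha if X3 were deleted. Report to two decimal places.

Remaining items: X1, X2, X4, X5, X6 (k = 5).
Σσᵢ² = 1.774 + 1.034 + 2.890 + 0.491 + 0.828 = 7.017
total variance = 7.017 + 2 × 2.183 = 11.383
α (item deleted) = (5/4)·(1 − 7.017/11.383) = 0.48

Cronbach's alpha = 0.48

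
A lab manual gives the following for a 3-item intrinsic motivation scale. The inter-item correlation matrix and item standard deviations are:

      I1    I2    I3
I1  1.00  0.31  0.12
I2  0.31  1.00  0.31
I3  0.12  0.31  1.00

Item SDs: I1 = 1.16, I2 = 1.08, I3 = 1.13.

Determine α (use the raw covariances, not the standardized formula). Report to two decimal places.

α = 0.49

Σσ²ᵢ = 1.16² + 1.08² + 1.13² = 3.7889
Covariances σ_ij = r_ij · s_i · s_j:
  σ(I1,I2) = 0.31 × 1.16 × 1.08 = 0.3884
  σ(I1,I3) = 0.12 × 1.16 × 1.13 = 0.1573
  σ(I2,I3) = 0.31 × 1.08 × 1.13 = 0.3783
σ²_T = Σσ²ᵢ + 2·Σσ_ij = 3.7889 + 2 × 0.9240 = 5.6369
α = (3/2)·(1 − 3.7889/5.6369) = 0.49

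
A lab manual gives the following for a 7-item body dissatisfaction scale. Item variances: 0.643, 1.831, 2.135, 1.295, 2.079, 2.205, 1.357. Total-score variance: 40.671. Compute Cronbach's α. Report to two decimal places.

ΣVar(i) = 0.643 + 1.831 + 2.135 + 1.295 + 2.079 + 2.205 + 1.357 = 11.545
α = (k/(k−1))·(1 − ΣVar(i)/σ²_T) = (7/6)·(1 − 11.545/40.671) = 0.84

α = 0.84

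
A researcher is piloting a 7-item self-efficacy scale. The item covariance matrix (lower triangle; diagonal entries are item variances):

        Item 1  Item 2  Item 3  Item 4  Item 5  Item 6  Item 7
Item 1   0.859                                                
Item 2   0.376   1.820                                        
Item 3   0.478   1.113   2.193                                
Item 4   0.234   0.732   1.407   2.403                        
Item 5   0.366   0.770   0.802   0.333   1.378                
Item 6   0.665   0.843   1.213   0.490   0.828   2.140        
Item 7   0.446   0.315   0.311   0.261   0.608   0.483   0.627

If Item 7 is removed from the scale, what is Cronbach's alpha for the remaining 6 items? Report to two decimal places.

α = 0.80

Remaining items: Item 1, Item 2, Item 3, Item 4, Item 5, Item 6 (k = 6).
Σσ²ᵢ = 0.859 + 1.820 + 2.193 + 2.403 + 1.378 + 2.140 = 10.793
total variance = 10.793 + 2 × 10.650 = 32.093
α (item deleted) = (6/5)·(1 − 10.793/32.093) = 0.80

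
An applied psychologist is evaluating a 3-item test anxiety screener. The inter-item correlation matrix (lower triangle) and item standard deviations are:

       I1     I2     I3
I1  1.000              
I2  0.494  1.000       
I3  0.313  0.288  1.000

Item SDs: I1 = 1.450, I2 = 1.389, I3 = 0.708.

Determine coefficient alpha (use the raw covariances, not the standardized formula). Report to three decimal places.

coefficient alpha = 0.621

Σσ²ᵢ = 1.450² + 1.389² + 0.708² = 4.5331
Covariances σ_ij = r_ij · s_i · s_j:
  σ(I1,I2) = 0.494 × 1.450 × 1.389 = 0.9949
  σ(I1,I3) = 0.313 × 1.450 × 0.708 = 0.3213
  σ(I2,I3) = 0.288 × 1.389 × 0.708 = 0.2832
σ²_T = Σσ²ᵢ + 2·Σσ_ij = 4.5331 + 2 × 1.5994 = 7.7319
α = (3/2)·(1 − 4.5331/7.7319) = 0.621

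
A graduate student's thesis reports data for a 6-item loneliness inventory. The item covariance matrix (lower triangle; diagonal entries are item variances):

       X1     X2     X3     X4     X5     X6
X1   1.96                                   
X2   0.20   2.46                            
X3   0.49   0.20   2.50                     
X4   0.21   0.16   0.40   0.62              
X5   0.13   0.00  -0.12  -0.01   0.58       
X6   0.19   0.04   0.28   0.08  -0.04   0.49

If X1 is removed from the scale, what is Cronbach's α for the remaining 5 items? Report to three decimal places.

α = 0.287

Remaining items: X2, X3, X4, X5, X6 (k = 5).
Σσ²ᵢ = 2.46 + 2.50 + 0.62 + 0.58 + 0.49 = 6.65
σ²_total = 6.65 + 2 × 0.99 = 8.63
α (item deleted) = (5/4)·(1 − 6.65/8.63) = 0.287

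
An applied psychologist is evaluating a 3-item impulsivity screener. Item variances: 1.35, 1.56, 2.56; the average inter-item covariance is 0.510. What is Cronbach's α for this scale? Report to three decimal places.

Cronbach's α = 0.538

sum of item variances = 1.35 + 1.56 + 2.56 = 5.47
Sum of the 3 distinct covariances = 3 × 0.510 = 1.530
σ²_T = sum of item variances + 2·Σcov = 5.47 + 2 × 1.530 = 8.530
α = (3/2)·(1 − 5.47/8.530) = 0.538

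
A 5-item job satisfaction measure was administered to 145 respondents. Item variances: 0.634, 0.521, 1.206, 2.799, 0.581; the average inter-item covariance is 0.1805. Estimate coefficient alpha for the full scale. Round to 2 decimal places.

ΣVar(i) = 0.634 + 0.521 + 1.206 + 2.799 + 0.581 = 5.741
Sum of the 10 distinct covariances = 10 × 0.1805 = 1.8050
σ²_T = ΣVar(i) + 2·Σcov = 5.741 + 2 × 1.8050 = 9.3510
α = (5/4)·(1 − 5.741/9.3510) = 0.48

α = 0.48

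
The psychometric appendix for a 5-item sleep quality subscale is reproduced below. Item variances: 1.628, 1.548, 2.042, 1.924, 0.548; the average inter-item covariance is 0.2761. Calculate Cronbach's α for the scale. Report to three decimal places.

Cronbach's α = 0.522

ΣVar(i) = 1.628 + 1.548 + 2.042 + 1.924 + 0.548 = 7.690
Sum of the 10 distinct covariances = 10 × 0.2761 = 2.7610
σ²_total = ΣVar(i) + 2·Σcov = 7.690 + 2 × 2.7610 = 13.2120
α = (5/4)·(1 − 7.690/13.2120) = 0.522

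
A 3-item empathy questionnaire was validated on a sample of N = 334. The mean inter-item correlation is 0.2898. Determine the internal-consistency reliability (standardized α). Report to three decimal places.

Standardized α = k·r̄ / (1 + (k−1)·r̄) = 3 × 0.2898 / (1 + 2 × 0.2898)
  = 0.8694 / 1.5796 = 0.550

standardized α = 0.550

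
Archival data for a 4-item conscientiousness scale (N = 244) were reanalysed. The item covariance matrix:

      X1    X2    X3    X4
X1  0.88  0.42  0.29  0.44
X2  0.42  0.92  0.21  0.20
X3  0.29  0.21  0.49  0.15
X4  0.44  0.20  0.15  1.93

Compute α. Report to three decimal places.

sum of item variances = 0.88 + 0.92 + 0.49 + 1.93 = 4.22
Σ_{i<j} σ_ij = 1.71
σ²_T = 4.22 + 2 × 1.71 = 7.64
α = (k/(k−1))·(1 − sum of item variances/σ²_T) = (4/3)·(1 − 4.22/7.64) = 0.597

α = 0.597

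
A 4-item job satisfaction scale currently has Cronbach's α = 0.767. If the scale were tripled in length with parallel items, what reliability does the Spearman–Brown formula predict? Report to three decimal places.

Length factor m = 3
α' = m·α / (1 + (m−1)·α)
   = 3 × 0.767 / (1 + (3 − 1) × 0.767)
   = 2.3010 / 2.5340 = 0.908

predicted reliability = 0.908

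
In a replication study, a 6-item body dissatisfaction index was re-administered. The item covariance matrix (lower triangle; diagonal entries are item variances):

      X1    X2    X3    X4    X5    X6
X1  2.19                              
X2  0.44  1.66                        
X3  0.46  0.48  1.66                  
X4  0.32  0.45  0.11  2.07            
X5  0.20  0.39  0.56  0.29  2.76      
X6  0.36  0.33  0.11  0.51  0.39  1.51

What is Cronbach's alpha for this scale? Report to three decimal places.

Σσ²ᵢ = 2.19 + 1.66 + 1.66 + 2.07 + 2.76 + 1.51 = 11.85
Sum of the distinct covariances = 5.40
σ²_T = 11.85 + 2 × 5.40 = 22.65
α = (k/(k−1))·(1 − Σσ²ᵢ/σ²_T) = (6/5)·(1 − 11.85/22.65) = 0.572

Cronbach's alpha = 0.572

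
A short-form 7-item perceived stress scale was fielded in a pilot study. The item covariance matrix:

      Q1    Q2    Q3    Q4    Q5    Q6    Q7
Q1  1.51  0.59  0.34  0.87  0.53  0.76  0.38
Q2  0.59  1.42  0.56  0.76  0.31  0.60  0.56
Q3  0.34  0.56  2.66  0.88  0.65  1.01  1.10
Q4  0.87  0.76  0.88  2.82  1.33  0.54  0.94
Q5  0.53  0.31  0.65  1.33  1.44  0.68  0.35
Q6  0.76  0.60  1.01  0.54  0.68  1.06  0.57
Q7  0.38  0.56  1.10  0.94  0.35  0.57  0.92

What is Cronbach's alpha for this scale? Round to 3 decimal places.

α = 0.825

Σσᵢ² = 1.51 + 1.42 + 2.66 + 2.82 + 1.44 + 1.06 + 0.92 = 11.83
Sum of the distinct covariances = 14.31
σ²_total = 11.83 + 2 × 14.31 = 40.45
α = (k/(k−1))·(1 − Σσᵢ²/σ²_total) = (7/6)·(1 − 11.83/40.45) = 0.825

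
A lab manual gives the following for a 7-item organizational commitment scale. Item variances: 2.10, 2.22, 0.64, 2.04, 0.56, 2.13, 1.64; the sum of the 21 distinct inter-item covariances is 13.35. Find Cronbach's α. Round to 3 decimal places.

α = 0.819

Σσ²ᵢ = 2.10 + 2.22 + 0.64 + 2.04 + 0.56 + 2.13 + 1.64 = 11.33
Sum of distinct covariances = 13.35
Var(T) = Σσ²ᵢ + 2·Σcov = 11.33 + 2 × 13.35 = 38.03
α = (7/6)·(1 − 11.33/38.03) = 0.819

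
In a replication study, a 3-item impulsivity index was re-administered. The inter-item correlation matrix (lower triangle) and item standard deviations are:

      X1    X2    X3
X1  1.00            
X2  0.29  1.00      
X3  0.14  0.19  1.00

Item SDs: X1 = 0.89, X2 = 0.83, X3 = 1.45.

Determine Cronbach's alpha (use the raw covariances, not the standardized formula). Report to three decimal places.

Σσ²ᵢ = 0.89² + 0.83² + 1.45² = 3.5835
Covariances σ_ij = r_ij · s_i · s_j:
  σ(X1,X2) = 0.29 × 0.89 × 0.83 = 0.2142
  σ(X1,X3) = 0.14 × 0.89 × 1.45 = 0.1807
  σ(X2,X3) = 0.19 × 0.83 × 1.45 = 0.2287
σ²_T = Σσ²ᵢ + 2·Σσ_ij = 3.5835 + 2 × 0.6236 = 4.8307
α = (3/2)·(1 − 3.5835/4.8307) = 0.387

Cronbach's alpha = 0.387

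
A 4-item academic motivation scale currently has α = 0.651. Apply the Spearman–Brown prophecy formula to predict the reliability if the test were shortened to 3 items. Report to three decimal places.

Length factor m = 3/4 = 0.7500
α' = m·α / (1 − (1−m)·α)
   = 3/4 × 0.651 / (1 − (1 − 3/4) × 0.651)
   = 0.4883 / 0.8373 = 0.583

predicted reliability = 0.583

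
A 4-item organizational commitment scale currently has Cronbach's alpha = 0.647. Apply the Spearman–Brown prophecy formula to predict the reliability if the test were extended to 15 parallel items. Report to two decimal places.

Length factor m = 15/4 = 3.7500
α' = m·α / (1 + (m−1)·α)
   = 15/4 × 0.647 / (1 + (15/4 − 1) × 0.647)
   = 2.4263 / 2.7793 = 0.87

predicted reliability = 0.87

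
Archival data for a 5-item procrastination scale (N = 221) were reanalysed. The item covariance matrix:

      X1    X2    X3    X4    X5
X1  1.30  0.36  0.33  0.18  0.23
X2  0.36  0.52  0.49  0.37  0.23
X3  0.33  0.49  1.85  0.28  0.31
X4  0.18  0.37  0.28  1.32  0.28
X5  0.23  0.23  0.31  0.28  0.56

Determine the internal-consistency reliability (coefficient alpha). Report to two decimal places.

Σσᵢ² = 1.30 + 0.52 + 1.85 + 1.32 + 0.56 = 5.55
Sum of the distinct covariances = 3.06
Var(T) = 5.55 + 2 × 3.06 = 11.67
α = (k/(k−1))·(1 − Σσᵢ²/Var(T)) = (5/4)·(1 − 5.55/11.67) = 0.66

coefficient alpha = 0.66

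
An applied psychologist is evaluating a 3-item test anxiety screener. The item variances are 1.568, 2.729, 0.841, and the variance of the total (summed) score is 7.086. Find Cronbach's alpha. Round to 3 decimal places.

α = 0.412

Σσ²ᵢ = 1.568 + 2.729 + 0.841 = 5.138
α = (k/(k−1))·(1 − Σσ²ᵢ/σ²_T) = (3/2)·(1 − 5.138/7.086) = 0.412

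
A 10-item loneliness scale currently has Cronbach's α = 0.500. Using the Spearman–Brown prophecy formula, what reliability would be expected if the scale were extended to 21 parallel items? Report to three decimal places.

predicted reliability = 0.677

Length factor m = 21/10 = 2.1000
α' = m·α / (1 + (m−1)·α)
   = 21/10 × 0.500 / (1 + (21/10 − 1) × 0.500)
   = 1.0500 / 1.5500 = 0.677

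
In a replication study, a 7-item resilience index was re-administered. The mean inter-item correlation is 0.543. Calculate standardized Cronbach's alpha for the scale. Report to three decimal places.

Standardized α = k·r̄ / (1 + (k−1)·r̄) = 7 × 0.543 / (1 + 6 × 0.543)
  = 3.8010 / 4.2580 = 0.893

standardized Cronbach's alpha = 0.893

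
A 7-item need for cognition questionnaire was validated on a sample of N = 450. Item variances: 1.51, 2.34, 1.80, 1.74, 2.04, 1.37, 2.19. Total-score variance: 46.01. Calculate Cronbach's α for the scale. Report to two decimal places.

ΣVar(i) = 1.51 + 2.34 + 1.80 + 1.74 + 2.04 + 1.37 + 2.19 = 12.99
α = (k/(k−1))·(1 − ΣVar(i)/total variance) = (7/6)·(1 − 12.99/46.01) = 0.84

Cronbach's α = 0.84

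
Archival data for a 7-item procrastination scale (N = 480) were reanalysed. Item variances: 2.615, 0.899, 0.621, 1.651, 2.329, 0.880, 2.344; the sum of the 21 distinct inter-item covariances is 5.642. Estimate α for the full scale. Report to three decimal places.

α = 0.582

Σσ²ᵢ = 2.615 + 0.899 + 0.621 + 1.651 + 2.329 + 0.880 + 2.344 = 11.339
Sum of distinct covariances = 5.642
σ²_total = Σσ²ᵢ + 2·Σcov = 11.339 + 2 × 5.642 = 22.623
α = (7/6)·(1 − 11.339/22.623) = 0.582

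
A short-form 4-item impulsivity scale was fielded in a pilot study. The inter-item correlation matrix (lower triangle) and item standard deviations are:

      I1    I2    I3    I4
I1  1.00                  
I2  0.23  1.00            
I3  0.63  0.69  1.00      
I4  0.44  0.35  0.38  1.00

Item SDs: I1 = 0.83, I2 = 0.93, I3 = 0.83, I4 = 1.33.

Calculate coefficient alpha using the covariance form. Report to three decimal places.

coefficient alpha = 0.737

Σσ²ᵢ = 0.83² + 0.93² + 0.83² + 1.33² = 4.0116
Covariances σ_ij = r_ij · s_i · s_j:
  σ(I1,I2) = 0.23 × 0.83 × 0.93 = 0.1775
  σ(I1,I3) = 0.63 × 0.83 × 0.83 = 0.4340
  σ(I1,I4) = 0.44 × 0.83 × 1.33 = 0.4857
  σ(I2,I3) = 0.69 × 0.93 × 0.83 = 0.5326
  σ(I2,I4) = 0.35 × 0.93 × 1.33 = 0.4329
  σ(I3,I4) = 0.38 × 0.83 × 1.33 = 0.4195
σ²_T = Σσ²ᵢ + 2·Σσ_ij = 4.0116 + 2 × 2.4822 = 8.9760
α = (4/3)·(1 − 4.0116/8.9760) = 0.737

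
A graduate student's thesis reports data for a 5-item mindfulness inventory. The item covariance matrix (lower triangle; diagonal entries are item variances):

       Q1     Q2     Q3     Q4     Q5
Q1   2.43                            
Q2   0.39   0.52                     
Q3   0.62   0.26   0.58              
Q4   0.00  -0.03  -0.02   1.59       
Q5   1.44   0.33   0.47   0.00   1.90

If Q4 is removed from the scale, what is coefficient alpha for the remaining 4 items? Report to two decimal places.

α = 0.75

Remaining items: Q1, Q2, Q3, Q5 (k = 4).
ΣVar(i) = 2.43 + 0.52 + 0.58 + 1.90 = 5.43
σ²_T = 5.43 + 2 × 3.51 = 12.45
α (item deleted) = (4/3)·(1 − 5.43/12.45) = 0.75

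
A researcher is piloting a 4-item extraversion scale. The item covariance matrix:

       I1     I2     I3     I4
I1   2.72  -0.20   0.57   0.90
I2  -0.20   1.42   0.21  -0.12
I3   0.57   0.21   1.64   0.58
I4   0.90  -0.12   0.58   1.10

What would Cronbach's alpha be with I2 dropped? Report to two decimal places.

Remaining items: I1, I3, I4 (k = 3).
sum of item variances = 2.72 + 1.64 + 1.10 = 5.46
Var(T) = 5.46 + 2 × 2.05 = 9.56
α (item deleted) = (3/2)·(1 − 5.46/9.56) = 0.64

α = 0.64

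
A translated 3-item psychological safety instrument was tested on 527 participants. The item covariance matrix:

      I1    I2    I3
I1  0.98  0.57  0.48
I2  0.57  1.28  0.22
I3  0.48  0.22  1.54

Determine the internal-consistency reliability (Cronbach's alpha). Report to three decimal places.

Σσ²ᵢ = 0.98 + 1.28 + 1.54 = 3.80
Σ_{i<j} σ_ij = 1.27
σ²_total = 3.80 + 2 × 1.27 = 6.34
α = (k/(k−1))·(1 − Σσ²ᵢ/σ²_total) = (3/2)·(1 − 3.80/6.34) = 0.601

Cronbach's alpha = 0.601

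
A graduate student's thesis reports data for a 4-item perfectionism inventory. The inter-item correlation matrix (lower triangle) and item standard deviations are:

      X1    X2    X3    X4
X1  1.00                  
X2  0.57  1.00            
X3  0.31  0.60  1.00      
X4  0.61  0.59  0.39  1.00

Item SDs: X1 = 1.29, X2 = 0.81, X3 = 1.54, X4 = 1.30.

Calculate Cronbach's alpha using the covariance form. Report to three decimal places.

Cronbach's alpha = 0.772

Σσ²ᵢ = 1.29² + 0.81² + 1.54² + 1.30² = 6.3818
Covariances σ_ij = r_ij · s_i · s_j:
  σ(X1,X2) = 0.57 × 1.29 × 0.81 = 0.5956
  σ(X1,X3) = 0.31 × 1.29 × 1.54 = 0.6158
  σ(X1,X4) = 0.61 × 1.29 × 1.30 = 1.0230
  σ(X2,X3) = 0.60 × 0.81 × 1.54 = 0.7484
  σ(X2,X4) = 0.59 × 0.81 × 1.30 = 0.6213
  σ(X3,X4) = 0.39 × 1.54 × 1.30 = 0.7808
σ²_T = Σσ²ᵢ + 2·Σσ_ij = 6.3818 + 2 × 4.3849 = 15.1516
α = (4/3)·(1 − 6.3818/15.1516) = 0.772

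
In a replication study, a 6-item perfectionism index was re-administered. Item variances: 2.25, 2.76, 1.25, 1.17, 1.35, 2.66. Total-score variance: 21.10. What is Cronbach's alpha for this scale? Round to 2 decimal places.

Σσ²ᵢ = 2.25 + 2.76 + 1.25 + 1.17 + 1.35 + 2.66 = 11.44
α = (k/(k−1))·(1 − Σσ²ᵢ/total variance) = (6/5)·(1 − 11.44/21.10) = 0.55

Cronbach's alpha = 0.55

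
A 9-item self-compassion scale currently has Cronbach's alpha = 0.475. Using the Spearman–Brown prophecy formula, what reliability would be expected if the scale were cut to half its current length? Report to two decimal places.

Length factor m = 1/2
α' = m·α / (1 − (1−m)·α)
   = 1/2 × 0.475 / (1 − (1 − 1/2) × 0.475)
   = 0.2375 / 0.7625 = 0.31

predicted reliability = 0.31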